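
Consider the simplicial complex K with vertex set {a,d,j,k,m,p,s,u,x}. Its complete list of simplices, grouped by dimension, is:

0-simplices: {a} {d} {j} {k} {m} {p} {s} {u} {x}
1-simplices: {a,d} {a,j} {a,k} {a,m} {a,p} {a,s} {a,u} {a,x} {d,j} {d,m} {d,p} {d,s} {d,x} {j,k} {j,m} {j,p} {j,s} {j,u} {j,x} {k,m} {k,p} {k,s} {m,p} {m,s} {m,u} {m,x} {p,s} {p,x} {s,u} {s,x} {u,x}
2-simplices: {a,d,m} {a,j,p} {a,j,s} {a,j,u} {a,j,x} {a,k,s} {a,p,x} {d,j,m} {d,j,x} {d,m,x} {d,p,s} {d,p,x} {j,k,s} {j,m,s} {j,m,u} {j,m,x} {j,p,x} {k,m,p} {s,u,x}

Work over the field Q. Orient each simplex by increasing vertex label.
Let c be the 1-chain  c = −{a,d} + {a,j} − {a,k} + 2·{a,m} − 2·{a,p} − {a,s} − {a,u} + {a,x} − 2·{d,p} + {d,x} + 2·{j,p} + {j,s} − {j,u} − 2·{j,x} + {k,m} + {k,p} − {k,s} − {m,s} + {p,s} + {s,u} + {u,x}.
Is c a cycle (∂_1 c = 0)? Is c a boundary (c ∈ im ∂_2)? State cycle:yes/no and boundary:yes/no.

n_0=9 n_1=31 n_2=19  [Q]
∂1: piv[ad,aj,ak,am,ap,as,au,ax] rk=8  ker:dj,dm,dp,ds,dx,jk,jm,jp,js,ju,jx,km,kp,ks,mp,ms,mu,mx,ps,px,su,sx,ux
∂2: piv[adm,ajp,ajs,aju,ajx,aks,apx,djm,djx,dmx,dps,dpx,jks,jms,jmu,kmp,sux] rk=17  ker:jmx,jpx
∂1c = 2·{a} + {j} − 2·{k} + 4·{m} − 2·{p} − 2·{s} − 2·{u} + {x}

cycle:no boundary:no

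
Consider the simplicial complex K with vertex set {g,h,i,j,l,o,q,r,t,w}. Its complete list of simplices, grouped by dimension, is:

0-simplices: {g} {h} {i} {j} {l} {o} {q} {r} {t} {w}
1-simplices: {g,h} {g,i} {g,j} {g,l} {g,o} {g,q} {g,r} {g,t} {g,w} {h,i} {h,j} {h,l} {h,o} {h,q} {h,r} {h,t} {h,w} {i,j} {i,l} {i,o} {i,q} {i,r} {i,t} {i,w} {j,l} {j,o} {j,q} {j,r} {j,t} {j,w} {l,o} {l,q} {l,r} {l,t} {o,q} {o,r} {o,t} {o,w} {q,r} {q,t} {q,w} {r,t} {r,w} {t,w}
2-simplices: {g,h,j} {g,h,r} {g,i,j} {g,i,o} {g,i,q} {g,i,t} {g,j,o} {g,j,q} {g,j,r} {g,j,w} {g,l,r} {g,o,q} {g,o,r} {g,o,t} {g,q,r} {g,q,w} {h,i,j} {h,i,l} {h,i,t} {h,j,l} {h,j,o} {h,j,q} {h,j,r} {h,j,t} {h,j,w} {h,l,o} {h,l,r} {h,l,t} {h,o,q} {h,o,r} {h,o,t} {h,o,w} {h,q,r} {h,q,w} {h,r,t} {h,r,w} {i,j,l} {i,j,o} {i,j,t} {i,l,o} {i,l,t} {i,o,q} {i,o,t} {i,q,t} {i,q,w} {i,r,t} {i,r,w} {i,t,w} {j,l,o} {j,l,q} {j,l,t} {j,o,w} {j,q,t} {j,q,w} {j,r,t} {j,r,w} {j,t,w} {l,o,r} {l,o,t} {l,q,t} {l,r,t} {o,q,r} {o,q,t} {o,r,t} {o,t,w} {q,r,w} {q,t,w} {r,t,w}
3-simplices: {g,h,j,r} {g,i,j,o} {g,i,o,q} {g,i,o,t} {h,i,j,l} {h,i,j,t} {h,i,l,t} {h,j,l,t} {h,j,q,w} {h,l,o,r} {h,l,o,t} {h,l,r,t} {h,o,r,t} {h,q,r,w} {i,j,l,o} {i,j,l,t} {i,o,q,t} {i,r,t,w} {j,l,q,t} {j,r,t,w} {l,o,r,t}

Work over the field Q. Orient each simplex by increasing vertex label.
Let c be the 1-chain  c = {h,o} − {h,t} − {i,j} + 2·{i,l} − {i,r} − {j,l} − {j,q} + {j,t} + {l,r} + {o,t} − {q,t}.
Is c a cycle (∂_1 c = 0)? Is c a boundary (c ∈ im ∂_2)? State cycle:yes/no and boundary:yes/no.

cycle:yes boundary:yes

n_0=10 n_1=44 n_2=68 n_3=21  [Q]
∂1: piv[gh,gi,gj,gl,go,gq,gr,gt,gw] rk=9  ker:hi,hj,hl,ho,hq,hr,ht,hw,ij,il,io,iq,ir,it,iw,jl,jo,jq,jr,jt,jw,lo,lq,lr,lt,oq,or,ot,ow,qr,qt,qw,rt,rw,tw
∂2: piv[ghj,ghr,gij,gio,giq,git,gjo,gjq,gjr,gjw,glr,goq,gor,got,gqr,gqw,hij,hil,hit,hjl,hjo,hjq,hjt,hjw,hlo,hlr,hlt,how,hrt,hrw,iqt,iqw,irt,itw,jlq] rk=35  ker:hjr,hoq,hor,hot,hqr,hqw,ijl,ijo,ijt,ilo,ilt,ioq,iot,irw,jlo,jlt,jow,jqt,jqw,jrt,jrw,jtw,lor,lot,lqt,lrt,oqr,oqt,ort,otw,qrw,qtw,rtw
∂3: piv[ghjr,gijo,gioq,giot,hijl,hijt,hilt,hjlt,hjqw,hlor,hlot,hlrt,hort,hqrw,ijlo,ioqt,irtw,jlqt,jrtw] rk=19  ker:ijlt,lort
∂1c = 0
c vs im∂2: reduces to 0 ⇒ boundary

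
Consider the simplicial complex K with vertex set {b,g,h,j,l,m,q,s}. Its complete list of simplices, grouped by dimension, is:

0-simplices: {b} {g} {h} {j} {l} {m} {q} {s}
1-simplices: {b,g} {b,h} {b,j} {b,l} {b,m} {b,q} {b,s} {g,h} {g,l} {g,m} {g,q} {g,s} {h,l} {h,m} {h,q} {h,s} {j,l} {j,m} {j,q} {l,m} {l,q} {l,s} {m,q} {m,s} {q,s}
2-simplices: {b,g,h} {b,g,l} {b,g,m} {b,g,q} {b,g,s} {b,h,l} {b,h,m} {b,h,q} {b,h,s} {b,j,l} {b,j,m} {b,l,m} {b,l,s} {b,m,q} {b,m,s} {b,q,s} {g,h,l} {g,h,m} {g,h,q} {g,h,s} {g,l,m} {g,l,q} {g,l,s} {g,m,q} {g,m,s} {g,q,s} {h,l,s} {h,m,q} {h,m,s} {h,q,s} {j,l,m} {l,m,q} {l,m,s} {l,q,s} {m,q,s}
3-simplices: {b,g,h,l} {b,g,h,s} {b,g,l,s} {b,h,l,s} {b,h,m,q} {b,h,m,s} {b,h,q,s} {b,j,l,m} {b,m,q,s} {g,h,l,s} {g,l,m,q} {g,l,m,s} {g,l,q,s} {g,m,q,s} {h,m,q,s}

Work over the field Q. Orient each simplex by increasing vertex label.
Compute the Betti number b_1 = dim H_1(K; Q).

b_1=1

n_0=8 n_1=25 n_2=35 n_3=15  [Q]
∂1: piv[bg,bh,bj,bl,bm,bq,bs] rk=7  ker:gh,gl,gm,gq,gs,hl,hm,hq,hs,jl,jm,jq,lm,lq,ls,mq,ms,qs
∂2: piv[bgh,bgl,bgm,bgq,bgs,bhl,bhm,bhq,bhs,bjl,bjm,blm,bls,bmq,bms,bqs,glq] rk=17  ker:ghl,ghm,ghq,ghs,glm,gls,gmq,gms,gqs,hls,hmq,hms,hqs,jlm,lmq,lms,lqs,mqs
∂3: piv[bghl,bghs,bgls,bhls,bhmq,bhms,bhqs,bjlm,bmqs,glmq,glms,glqs,gmqs] rk=13  ker:ghls,hmqs
b_1=(25−7)−17=1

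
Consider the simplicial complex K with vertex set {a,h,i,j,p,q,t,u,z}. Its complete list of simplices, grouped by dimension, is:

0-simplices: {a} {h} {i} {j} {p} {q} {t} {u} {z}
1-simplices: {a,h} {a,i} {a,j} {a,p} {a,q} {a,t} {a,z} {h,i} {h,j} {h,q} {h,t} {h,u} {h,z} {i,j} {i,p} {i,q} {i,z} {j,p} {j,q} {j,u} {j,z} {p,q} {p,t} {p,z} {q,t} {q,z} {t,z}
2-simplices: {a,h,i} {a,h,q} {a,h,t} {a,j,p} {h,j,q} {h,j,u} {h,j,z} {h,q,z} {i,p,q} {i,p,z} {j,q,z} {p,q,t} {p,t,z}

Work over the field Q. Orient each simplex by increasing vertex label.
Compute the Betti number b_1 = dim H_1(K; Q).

b_1=7

n_0=9 n_1=27 n_2=13  [Q]
∂1: piv[ah,ai,aj,ap,aq,at,az,hu] rk=8  ker:hi,hj,hq,ht,hz,ij,ip,iq,iz,jp,jq,ju,jz,pq,pt,pz,qt,qz,tz
∂2: piv[ahi,ahq,aht,ajp,hjq,hju,hjz,hqz,ipq,ipz,pqt,ptz] rk=12  ker:jqz
b_1=(27−8)−12=7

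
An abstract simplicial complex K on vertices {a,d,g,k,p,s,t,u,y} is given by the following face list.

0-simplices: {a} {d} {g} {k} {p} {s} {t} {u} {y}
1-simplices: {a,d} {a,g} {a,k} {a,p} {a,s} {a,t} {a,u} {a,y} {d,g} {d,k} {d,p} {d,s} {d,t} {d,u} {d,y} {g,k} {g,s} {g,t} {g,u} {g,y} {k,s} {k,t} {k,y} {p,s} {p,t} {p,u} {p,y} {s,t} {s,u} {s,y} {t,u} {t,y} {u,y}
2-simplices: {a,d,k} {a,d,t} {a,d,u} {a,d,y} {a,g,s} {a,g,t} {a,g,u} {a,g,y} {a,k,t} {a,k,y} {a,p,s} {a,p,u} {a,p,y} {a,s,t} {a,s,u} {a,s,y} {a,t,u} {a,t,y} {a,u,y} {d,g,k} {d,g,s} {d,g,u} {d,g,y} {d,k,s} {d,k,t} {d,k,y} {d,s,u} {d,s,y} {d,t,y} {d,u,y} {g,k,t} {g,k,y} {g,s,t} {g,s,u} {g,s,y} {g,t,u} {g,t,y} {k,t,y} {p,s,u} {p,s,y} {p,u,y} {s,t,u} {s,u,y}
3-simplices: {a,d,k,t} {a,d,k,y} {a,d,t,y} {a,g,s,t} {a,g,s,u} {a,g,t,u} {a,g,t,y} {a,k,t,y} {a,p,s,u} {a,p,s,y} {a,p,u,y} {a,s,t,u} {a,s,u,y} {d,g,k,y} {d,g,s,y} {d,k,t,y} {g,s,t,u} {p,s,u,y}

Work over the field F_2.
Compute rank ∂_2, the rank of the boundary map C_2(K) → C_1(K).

rank∂_2=23

n_0=9 n_1=33 n_2=43 n_3=18  [Z2]
∂1: piv[ad,ag,ak,ap,as,at,au,ay] rk=8  ker:dg,dk,dp,ds,dt,du,dy,gk,gs,gt,gu,gy,ks,kt,ky,ps,pt,pu,py,st,su,sy,tu,ty,uy
∂2: piv[adk,adt,adu,ady,ags,agt,agu,agy,akt,aky,aps,apu,apy,ast,asu,asy,atu,aty,auy,dgk,dgs,dgu,dks] rk=23  ker:dgy,dkt,dky,dsu,dsy,dty,duy,gkt,gky,gst,gsu,gsy,gtu,gty,kty,psu,psy,puy,stu,suy
∂3: piv[adkt,adky,adty,agst,agsu,agtu,agty,akty,apsu,apsy,apuy,astu,asuy,dgky,dgsy] rk=15  ker:dkty,gstu,psuy
rk∂_2=23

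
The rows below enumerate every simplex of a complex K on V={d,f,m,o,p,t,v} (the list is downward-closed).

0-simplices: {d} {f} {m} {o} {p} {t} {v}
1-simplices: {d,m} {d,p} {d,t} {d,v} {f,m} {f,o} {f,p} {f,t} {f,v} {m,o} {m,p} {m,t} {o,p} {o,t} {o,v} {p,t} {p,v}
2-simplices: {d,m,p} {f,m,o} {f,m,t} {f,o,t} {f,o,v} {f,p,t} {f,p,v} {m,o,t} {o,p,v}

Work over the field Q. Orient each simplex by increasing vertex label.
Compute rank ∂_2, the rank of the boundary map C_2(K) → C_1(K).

rank∂_2=8

n_0=7 n_1=17 n_2=9  [Q]
∂1: piv[dm,dp,dt,dv,fm,fo] rk=6  ker:fp,ft,fv,mo,mp,mt,op,ot,ov,pt,pv
∂2: piv[dmp,fmo,fmt,fot,fov,fpt,fpv,opv] rk=8  ker:mot
rk∂_2=8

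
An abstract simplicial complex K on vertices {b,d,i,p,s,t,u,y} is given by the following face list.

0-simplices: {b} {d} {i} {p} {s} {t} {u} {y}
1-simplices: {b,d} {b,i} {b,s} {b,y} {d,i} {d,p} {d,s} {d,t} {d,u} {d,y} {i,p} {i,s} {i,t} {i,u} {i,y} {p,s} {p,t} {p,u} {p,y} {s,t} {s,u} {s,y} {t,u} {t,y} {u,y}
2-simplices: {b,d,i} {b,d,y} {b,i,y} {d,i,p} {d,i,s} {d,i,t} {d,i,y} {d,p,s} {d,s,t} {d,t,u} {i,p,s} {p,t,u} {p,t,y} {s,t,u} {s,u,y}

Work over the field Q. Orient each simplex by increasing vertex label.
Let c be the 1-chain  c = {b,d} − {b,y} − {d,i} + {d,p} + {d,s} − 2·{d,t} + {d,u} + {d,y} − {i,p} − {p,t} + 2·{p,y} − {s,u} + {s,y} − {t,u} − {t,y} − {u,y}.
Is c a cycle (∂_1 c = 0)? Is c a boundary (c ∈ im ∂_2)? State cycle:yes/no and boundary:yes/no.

n_0=8 n_1=25 n_2=15  [Q]
∂1: piv[bd,bi,bs,by,dp,dt,du] rk=7  ker:di,ds,dy,ip,is,it,iu,iy,ps,pt,pu,py,st,su,sy,tu,ty,uy
∂2: piv[bdi,bdy,biy,dip,dis,dit,dps,dst,dtu,ptu,pty,stu,suy] rk=13  ker:diy,ips
∂1c = −{p} + {s} − {t} + {y}

cycle:no boundary:no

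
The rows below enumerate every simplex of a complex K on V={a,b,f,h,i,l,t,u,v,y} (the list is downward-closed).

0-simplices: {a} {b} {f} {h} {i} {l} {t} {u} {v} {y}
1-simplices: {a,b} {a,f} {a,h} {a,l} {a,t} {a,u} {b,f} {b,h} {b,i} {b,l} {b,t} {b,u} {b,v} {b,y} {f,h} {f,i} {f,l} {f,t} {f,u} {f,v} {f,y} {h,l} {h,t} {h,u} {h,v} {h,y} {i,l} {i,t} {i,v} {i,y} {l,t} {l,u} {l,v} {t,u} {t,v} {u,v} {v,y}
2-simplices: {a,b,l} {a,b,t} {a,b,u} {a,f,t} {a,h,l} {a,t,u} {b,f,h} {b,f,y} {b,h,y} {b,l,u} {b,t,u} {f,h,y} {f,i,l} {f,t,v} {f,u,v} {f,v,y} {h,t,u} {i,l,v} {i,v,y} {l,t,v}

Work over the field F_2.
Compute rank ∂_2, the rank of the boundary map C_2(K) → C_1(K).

rank∂_2=18

n_0=10 n_1=37 n_2=20  [Z2]
∂1: piv[ab,af,ah,al,at,au,bi,bv,by] rk=9  ker:bf,bh,bl,bt,bu,fh,fi,fl,ft,fu,fv,fy,hl,ht,hu,hv,hy,il,it,iv,iy,lt,lu,lv,tu,tv,uv,vy
∂2: piv[abl,abt,abu,aft,ahl,atu,bfh,bfy,bhy,blu,fil,ftv,fuv,fvy,htu,ilv,ivy,ltv] rk=18  ker:btu,fhy
rk∂_2=18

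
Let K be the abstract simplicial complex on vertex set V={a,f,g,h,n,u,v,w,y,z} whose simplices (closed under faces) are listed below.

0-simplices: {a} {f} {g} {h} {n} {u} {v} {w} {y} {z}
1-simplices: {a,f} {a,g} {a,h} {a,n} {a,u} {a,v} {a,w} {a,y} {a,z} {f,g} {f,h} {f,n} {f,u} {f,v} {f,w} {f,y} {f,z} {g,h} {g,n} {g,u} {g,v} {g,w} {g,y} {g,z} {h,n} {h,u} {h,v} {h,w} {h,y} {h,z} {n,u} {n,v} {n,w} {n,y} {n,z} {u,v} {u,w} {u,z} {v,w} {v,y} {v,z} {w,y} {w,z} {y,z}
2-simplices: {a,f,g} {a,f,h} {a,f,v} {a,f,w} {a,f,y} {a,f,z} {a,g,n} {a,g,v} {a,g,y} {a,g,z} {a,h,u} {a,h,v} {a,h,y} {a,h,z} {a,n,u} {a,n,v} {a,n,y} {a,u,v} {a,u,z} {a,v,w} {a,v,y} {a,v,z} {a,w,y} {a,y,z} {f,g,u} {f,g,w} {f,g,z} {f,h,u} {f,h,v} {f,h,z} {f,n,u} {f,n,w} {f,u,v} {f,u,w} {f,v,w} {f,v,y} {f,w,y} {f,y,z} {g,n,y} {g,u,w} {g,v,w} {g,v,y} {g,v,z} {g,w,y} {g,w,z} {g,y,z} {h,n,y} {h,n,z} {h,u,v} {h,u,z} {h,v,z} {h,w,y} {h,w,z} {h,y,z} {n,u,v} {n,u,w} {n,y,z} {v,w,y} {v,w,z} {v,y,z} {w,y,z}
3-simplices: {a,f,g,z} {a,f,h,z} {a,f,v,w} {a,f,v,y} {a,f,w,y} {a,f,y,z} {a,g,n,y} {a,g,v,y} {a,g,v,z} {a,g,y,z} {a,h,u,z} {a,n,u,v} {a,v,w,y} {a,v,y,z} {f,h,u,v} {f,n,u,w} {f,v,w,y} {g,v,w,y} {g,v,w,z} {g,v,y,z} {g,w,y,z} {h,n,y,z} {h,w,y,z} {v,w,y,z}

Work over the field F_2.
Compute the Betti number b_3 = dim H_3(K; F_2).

n_0=10 n_1=44 n_2=61 n_3=24  [Z2]
∂1: piv[af,ag,ah,an,au,av,aw,ay,az] rk=9  ker:fg,fh,fn,fu,fv,fw,fy,fz,gh,gn,gu,gv,gw,gy,gz,hn,hu,hv,hw,hy,hz,nu,nv,nw,ny,nz,uv,uw,uz,vw,vy,vz,wy,wz,yz
∂2: piv[afg,afh,afv,afw,afy,afz,agn,agv,agy,agz,ahu,ahv,ahy,ahz,anu,anv,any,auv,auz,avw,avy,avz,awy,ayz,fgu,fgw,fhu,fnu,fnw,fuw,gwz,hny,hnz,hwy] rk=34  ker:fgz,fhv,fhz,fuv,fvw,fvy,fwy,fyz,gny,guw,gvw,gvy,gvz,gwy,gyz,huv,huz,hvz,hwz,hyz,nuv,nuw,nyz,vwy,vwz,vyz,wyz
∂3: piv[afgz,afhz,afvw,afvy,afwy,afyz,agny,agvy,agvz,agyz,ahuz,anuv,avwy,avyz,fhuv,fnuw,gvwy,gvwz,gwyz,hnyz,hwyz] rk=21  ker:fvwy,gvyz,vwyz
b_3=(24−21)−0=3

b_3=3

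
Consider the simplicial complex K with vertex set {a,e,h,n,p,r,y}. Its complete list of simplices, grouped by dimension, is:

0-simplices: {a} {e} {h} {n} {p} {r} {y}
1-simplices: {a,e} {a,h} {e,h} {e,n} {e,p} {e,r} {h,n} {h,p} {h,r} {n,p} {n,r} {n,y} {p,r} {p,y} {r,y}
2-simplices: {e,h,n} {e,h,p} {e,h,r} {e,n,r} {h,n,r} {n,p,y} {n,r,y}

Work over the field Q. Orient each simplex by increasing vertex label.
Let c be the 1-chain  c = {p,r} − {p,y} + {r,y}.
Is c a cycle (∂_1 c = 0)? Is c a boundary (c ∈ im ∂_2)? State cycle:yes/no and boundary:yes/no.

n_0=7 n_1=15 n_2=7  [Q]
∂1: piv[ae,ah,en,ep,er,ny] rk=6  ker:eh,hn,hp,hr,np,nr,pr,py,ry
∂2: piv[ehn,ehp,ehr,enr,npy,nry] rk=6  ker:hnr
∂1c = 0
c vs im∂2: residual ≠ 0 ⇒ not boundary

cycle:yes boundary:no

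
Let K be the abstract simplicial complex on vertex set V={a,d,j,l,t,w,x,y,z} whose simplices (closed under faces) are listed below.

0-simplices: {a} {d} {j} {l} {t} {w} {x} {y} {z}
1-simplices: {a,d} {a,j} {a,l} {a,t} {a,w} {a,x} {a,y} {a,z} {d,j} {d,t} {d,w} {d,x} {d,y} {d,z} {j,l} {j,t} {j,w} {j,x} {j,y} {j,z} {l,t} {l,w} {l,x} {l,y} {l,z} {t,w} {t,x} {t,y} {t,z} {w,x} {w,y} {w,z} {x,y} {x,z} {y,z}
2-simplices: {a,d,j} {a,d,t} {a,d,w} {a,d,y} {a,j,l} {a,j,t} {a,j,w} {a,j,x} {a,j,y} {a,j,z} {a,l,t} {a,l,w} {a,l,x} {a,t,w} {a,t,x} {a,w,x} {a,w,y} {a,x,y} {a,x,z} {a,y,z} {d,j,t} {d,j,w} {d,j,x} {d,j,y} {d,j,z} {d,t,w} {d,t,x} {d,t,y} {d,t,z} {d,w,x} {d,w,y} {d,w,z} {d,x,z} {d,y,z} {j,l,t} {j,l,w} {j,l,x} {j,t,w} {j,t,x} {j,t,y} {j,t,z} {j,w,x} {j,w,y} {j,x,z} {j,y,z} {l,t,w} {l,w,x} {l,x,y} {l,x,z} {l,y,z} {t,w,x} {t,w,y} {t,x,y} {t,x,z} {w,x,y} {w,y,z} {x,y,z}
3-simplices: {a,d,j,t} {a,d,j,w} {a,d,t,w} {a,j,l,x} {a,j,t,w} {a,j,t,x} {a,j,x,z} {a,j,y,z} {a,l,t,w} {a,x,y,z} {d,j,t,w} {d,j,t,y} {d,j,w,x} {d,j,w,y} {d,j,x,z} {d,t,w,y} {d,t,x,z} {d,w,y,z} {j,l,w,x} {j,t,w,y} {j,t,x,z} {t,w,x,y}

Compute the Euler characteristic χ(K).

n_0=9 n_1=35 n_2=57 n_3=22
χ=+9−35+57−22=9

χ(K)=9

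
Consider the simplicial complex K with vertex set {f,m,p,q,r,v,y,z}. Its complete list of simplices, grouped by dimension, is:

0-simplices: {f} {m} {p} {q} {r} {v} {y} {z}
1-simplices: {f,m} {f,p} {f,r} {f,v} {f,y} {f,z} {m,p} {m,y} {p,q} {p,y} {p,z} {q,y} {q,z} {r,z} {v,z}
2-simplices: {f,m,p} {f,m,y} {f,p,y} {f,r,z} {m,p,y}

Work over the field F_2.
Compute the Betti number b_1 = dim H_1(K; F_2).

n_0=8 n_1=15 n_2=5  [Z2]
∂1: piv[fm,fp,fr,fv,fy,fz,pq] rk=7  ker:mp,my,py,pz,qy,qz,rz,vz
∂2: piv[fmp,fmy,fpy,frz] rk=4  ker:mpy
b_1=(15−7)−4=4

b_1=4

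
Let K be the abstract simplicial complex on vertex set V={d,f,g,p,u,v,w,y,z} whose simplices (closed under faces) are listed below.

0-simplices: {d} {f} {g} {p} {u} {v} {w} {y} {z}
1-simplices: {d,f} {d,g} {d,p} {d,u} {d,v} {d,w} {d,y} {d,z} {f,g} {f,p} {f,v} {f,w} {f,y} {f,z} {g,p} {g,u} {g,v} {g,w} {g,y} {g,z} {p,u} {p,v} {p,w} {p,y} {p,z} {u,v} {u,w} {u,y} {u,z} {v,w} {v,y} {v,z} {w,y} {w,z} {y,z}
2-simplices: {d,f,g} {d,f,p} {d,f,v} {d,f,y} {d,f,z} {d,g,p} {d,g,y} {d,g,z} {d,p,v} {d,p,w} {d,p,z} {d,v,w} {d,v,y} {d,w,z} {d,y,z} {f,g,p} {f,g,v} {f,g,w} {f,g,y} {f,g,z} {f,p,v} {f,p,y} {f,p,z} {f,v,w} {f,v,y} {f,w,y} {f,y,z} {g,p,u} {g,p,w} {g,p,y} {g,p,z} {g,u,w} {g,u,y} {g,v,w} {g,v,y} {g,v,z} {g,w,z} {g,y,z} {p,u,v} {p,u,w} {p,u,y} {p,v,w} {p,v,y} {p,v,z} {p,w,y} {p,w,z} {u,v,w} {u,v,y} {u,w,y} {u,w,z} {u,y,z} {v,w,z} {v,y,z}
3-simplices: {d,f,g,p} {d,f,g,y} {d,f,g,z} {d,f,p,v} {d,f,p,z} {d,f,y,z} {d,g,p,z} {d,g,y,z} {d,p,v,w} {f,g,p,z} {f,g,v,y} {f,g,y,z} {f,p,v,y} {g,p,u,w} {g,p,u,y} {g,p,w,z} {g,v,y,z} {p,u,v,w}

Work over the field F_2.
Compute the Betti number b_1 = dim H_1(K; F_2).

b_1=1

n_0=9 n_1=35 n_2=53 n_3=18  [Z2]
∂1: piv[df,dg,dp,du,dv,dw,dy,dz] rk=8  ker:fg,fp,fv,fw,fy,fz,gp,gu,gv,gw,gy,gz,pu,pv,pw,py,pz,uv,uw,uy,uz,vw,vy,vz,wy,wz,yz
∂2: piv[dfg,dfp,dfv,dfy,dfz,dgp,dgy,dgz,dpv,dpw,dpz,dvw,dvy,dwz,dyz,fgv,fgw,fpy,fvw,fwy,gpu,guw,guy,gvz,puv,uwz] rk=26  ker:fgp,fgy,fgz,fpv,fpz,fvy,fyz,gpw,gpy,gpz,gvw,gvy,gwz,gyz,puw,puy,pvw,pvy,pvz,pwy,pwz,uvw,uvy,uwy,uyz,vwz,vyz
∂3: piv[dfgp,dfgy,dfgz,dfpv,dfpz,dfyz,dgpz,dgyz,dpvw,fgvy,fpvy,gpuw,gpuy,gpwz,gvyz,puvw] rk=16  ker:fgpz,fgyz
b_1=(35−8)−26=1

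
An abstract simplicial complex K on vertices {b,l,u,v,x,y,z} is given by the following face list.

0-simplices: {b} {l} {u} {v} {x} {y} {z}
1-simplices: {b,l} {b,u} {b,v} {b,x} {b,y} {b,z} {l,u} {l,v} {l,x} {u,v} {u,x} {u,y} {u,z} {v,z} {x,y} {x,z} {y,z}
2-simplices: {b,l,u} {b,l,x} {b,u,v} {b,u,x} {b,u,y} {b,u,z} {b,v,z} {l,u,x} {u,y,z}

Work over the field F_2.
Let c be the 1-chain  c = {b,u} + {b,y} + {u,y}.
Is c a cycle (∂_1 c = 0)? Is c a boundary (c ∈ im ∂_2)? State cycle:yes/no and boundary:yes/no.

n_0=7 n_1=17 n_2=9  [Z2]
∂1: piv[bl,bu,bv,bx,by,bz] rk=6  ker:lu,lv,lx,uv,ux,uy,uz,vz,xy,xz,yz
∂2: piv[blu,blx,buv,bux,buy,buz,bvz,uyz] rk=8  ker:lux
∂1c = 0
c vs im∂2: reduces to 0 ⇒ boundary

cycle:yes boundary:yes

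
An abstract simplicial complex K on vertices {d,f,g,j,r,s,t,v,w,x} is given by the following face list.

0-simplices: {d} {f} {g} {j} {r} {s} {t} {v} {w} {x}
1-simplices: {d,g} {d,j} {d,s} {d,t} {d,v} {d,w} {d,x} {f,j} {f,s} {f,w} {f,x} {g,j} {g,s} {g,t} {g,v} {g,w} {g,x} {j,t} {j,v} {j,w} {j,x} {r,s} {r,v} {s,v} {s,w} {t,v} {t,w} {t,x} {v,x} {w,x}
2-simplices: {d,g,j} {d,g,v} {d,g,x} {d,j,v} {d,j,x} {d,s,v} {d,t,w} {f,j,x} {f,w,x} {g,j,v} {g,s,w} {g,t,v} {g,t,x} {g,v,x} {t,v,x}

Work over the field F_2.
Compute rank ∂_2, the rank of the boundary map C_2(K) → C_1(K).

n_0=10 n_1=30 n_2=15  [Z2]
∂1: piv[dg,dj,ds,dt,dv,dw,dx,fj,rs] rk=9  ker:fs,fw,fx,gj,gs,gt,gv,gw,gx,jt,jv,jw,jx,rv,sv,sw,tv,tw,tx,vx,wx
∂2: piv[dgj,dgv,dgx,djv,djx,dsv,dtw,fjx,fwx,gsw,gtv,gtx,gvx] rk=13  ker:gjv,tvx
rk∂_2=13

rank∂_2=13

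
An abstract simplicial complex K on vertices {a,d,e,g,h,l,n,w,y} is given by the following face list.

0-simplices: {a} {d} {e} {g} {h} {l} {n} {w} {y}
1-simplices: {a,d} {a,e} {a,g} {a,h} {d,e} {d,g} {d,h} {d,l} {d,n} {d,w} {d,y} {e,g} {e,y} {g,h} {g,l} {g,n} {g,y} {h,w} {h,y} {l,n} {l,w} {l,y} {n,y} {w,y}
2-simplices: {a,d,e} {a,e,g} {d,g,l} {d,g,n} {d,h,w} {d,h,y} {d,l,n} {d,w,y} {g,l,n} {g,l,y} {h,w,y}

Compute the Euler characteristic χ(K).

χ(K)=-4

n_0=9 n_1=24 n_2=11
χ=+9−24+11=-4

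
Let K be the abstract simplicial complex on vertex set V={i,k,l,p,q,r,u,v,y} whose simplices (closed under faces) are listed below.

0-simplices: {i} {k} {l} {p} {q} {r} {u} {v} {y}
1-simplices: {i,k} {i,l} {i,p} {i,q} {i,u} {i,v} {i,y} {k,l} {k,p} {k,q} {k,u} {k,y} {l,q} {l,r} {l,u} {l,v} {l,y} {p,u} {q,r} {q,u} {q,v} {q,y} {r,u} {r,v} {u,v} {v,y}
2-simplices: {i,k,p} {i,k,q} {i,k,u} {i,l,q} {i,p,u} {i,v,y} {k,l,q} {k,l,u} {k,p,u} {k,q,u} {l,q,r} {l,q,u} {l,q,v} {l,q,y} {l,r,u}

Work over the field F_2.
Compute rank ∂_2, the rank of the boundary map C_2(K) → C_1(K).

rank∂_2=13

n_0=9 n_1=26 n_2=15  [Z2]
∂1: piv[ik,il,ip,iq,iu,iv,iy,lr] rk=8  ker:kl,kp,kq,ku,ky,lq,lu,lv,ly,pu,qr,qu,qv,qy,ru,rv,uv,vy
∂2: piv[ikp,ikq,iku,ilq,ipu,ivy,klq,klu,kqu,lqr,lqv,lqy,lru] rk=13  ker:kpu,lqu
rk∂_2=13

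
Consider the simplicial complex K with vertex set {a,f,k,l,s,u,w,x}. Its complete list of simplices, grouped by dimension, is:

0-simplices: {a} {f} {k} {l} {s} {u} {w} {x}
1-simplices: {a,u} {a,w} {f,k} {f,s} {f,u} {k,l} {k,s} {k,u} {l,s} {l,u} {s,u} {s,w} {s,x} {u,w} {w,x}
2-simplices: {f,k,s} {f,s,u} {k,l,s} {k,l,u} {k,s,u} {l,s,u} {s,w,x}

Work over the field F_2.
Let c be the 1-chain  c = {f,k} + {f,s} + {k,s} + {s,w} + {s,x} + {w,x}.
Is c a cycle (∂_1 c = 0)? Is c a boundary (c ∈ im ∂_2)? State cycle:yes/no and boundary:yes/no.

cycle:yes boundary:yes

n_0=8 n_1=15 n_2=7  [Z2]
∂1: piv[au,aw,fk,fs,fu,kl,sx] rk=7  ker:ks,ku,ls,lu,su,sw,uw,wx
∂2: piv[fks,fsu,kls,klu,ksu,swx] rk=6  ker:lsu
∂1c = 0
c vs im∂2: reduces to 0 ⇒ boundary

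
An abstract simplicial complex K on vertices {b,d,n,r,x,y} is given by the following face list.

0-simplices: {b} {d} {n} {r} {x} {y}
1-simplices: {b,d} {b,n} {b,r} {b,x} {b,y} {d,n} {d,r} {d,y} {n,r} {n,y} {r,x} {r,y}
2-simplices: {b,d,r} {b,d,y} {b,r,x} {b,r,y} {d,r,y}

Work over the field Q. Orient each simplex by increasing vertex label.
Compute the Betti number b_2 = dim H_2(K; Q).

n_0=6 n_1=12 n_2=5  [Q]
∂1: piv[bd,bn,br,bx,by] rk=5  ker:dn,dr,dy,nr,ny,rx,ry
∂2: piv[bdr,bdy,brx,bry] rk=4  ker:dry
b_2=(5−4)−0=1

b_2=1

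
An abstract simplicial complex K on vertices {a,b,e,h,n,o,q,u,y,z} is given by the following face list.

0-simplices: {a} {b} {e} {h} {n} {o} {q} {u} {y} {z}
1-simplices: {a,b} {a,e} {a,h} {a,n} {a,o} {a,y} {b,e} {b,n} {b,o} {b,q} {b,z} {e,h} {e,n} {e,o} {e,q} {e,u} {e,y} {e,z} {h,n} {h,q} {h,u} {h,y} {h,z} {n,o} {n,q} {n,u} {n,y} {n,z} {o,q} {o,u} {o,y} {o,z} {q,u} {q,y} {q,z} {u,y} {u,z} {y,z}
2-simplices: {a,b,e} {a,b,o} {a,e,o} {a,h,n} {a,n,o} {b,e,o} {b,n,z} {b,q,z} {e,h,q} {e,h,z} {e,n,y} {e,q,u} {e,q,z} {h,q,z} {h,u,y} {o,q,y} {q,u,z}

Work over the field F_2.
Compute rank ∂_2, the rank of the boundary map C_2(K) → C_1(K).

n_0=10 n_1=38 n_2=17  [Z2]
∂1: piv[ab,ae,ah,an,ao,ay,bq,bz,eu] rk=9  ker:be,bn,bo,eh,en,eo,eq,ey,ez,hn,hq,hu,hy,hz,no,nq,nu,ny,nz,oq,ou,oy,oz,qu,qy,qz,uy,uz,yz
∂2: piv[abe,abo,aeo,ahn,ano,bnz,bqz,ehq,ehz,eny,equ,eqz,huy,oqy,quz] rk=15  ker:beo,hqz
rk∂_2=15

rank∂_2=15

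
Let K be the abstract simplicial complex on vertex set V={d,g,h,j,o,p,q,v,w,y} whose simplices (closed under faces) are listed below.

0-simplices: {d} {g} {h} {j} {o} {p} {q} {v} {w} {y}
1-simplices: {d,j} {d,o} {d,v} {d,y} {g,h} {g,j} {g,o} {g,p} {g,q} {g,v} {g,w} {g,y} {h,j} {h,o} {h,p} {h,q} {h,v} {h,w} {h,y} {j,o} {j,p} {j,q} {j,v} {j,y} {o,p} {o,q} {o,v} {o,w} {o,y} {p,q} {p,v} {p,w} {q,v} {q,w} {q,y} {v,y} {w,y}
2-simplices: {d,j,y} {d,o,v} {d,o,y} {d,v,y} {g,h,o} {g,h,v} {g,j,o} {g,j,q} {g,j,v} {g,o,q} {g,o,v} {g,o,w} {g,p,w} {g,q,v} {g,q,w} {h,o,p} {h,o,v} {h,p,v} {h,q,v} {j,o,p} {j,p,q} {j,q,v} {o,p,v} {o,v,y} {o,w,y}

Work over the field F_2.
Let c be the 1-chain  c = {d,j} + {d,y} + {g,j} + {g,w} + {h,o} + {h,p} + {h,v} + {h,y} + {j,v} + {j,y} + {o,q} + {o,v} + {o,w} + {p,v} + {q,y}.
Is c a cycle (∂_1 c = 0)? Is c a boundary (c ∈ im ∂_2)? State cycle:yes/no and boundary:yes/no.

cycle:yes boundary:no

n_0=10 n_1=37 n_2=25  [Z2]
∂1: piv[dj,do,dv,dy,gh,gj,gp,gq,gw] rk=9  ker:go,gv,gy,hj,ho,hp,hq,hv,hw,hy,jo,jp,jq,jv,jy,op,oq,ov,ow,oy,pq,pv,pw,qv,qw,qy,vy,wy
∂2: piv[djy,dov,doy,dvy,gho,ghv,gjo,gjq,gjv,goq,gov,gow,gpw,gqv,gqw,hop,hpv,hqv,jop,jpq,owy] rk=21  ker:hov,jqv,opv,ovy
∂1c = 0
c vs im∂2: residual ≠ 0 ⇒ not boundary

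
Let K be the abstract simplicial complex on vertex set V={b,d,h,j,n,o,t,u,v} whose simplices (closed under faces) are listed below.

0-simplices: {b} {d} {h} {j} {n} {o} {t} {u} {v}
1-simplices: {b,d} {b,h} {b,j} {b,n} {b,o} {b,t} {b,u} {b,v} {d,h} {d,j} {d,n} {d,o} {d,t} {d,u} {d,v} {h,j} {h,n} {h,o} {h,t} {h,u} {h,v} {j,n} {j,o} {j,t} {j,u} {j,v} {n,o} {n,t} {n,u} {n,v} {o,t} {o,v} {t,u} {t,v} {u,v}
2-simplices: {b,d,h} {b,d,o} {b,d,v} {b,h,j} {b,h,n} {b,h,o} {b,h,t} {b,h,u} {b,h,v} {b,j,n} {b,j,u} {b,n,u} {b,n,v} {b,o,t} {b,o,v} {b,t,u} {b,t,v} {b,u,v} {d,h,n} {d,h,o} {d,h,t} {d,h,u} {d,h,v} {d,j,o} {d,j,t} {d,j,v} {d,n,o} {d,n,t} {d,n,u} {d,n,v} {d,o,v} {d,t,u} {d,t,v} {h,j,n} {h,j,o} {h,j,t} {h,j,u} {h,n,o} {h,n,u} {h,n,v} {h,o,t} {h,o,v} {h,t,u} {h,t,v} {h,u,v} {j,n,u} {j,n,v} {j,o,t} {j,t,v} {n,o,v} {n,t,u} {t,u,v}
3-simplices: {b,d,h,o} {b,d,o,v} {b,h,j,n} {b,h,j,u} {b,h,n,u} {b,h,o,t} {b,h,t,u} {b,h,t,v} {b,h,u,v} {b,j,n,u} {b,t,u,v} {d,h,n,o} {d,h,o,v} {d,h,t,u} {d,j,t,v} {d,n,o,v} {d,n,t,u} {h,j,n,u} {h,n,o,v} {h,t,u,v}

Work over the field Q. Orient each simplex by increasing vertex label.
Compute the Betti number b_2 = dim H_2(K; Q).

b_2=7

n_0=9 n_1=35 n_2=52 n_3=20  [Q]
∂1: piv[bd,bh,bj,bn,bo,bt,bu,bv] rk=8  ker:dh,dj,dn,do,dt,du,dv,hj,hn,ho,ht,hu,hv,jn,jo,jt,ju,jv,no,nt,nu,nv,ot,ov,tu,tv,uv
∂2: piv[bdh,bdo,bdv,bhj,bhn,bho,bht,bhu,bhv,bjn,bju,bnu,bnv,bot,bov,btu,btv,buv,dhn,dht,dhu,djo,djt,djv,dno,dnt,hjo] rk=27  ker:dho,dhv,dnu,dnv,dov,dtu,dtv,hjn,hjt,hju,hno,hnu,hnv,hot,hov,htu,htv,huv,jnu,jnv,jot,jtv,nov,ntu,tuv
∂3: piv[bdho,bdov,bhjn,bhju,bhnu,bhot,bhtu,bhtv,bhuv,bjnu,btuv,dhno,dhov,dhtu,djtv,dnov,dntu,hnov] rk=18  ker:hjnu,htuv
b_2=(52−27)−18=7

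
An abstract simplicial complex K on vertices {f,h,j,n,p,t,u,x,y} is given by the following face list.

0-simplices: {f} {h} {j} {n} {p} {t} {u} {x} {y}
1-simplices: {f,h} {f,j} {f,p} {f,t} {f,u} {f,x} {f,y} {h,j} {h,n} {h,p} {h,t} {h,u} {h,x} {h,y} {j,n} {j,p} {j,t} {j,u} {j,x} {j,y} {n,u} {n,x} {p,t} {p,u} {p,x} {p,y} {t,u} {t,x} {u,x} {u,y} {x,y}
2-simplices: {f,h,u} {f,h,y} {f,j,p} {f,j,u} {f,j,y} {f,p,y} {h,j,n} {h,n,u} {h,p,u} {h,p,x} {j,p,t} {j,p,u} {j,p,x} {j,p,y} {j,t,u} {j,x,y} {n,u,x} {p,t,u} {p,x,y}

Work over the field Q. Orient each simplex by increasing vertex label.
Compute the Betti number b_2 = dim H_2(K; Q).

n_0=9 n_1=31 n_2=19  [Q]
∂1: piv[fh,fj,fp,ft,fu,fx,fy,hn] rk=8  ker:hj,hp,ht,hu,hx,hy,jn,jp,jt,ju,jx,jy,nu,nx,pt,pu,px,py,tu,tx,ux,uy,xy
∂2: piv[fhu,fhy,fjp,fju,fjy,fpy,hjn,hnu,hpu,hpx,jpt,jpu,jpx,jtu,jxy,nux] rk=16  ker:jpy,ptu,pxy
b_2=(19−16)−0=3

b_2=3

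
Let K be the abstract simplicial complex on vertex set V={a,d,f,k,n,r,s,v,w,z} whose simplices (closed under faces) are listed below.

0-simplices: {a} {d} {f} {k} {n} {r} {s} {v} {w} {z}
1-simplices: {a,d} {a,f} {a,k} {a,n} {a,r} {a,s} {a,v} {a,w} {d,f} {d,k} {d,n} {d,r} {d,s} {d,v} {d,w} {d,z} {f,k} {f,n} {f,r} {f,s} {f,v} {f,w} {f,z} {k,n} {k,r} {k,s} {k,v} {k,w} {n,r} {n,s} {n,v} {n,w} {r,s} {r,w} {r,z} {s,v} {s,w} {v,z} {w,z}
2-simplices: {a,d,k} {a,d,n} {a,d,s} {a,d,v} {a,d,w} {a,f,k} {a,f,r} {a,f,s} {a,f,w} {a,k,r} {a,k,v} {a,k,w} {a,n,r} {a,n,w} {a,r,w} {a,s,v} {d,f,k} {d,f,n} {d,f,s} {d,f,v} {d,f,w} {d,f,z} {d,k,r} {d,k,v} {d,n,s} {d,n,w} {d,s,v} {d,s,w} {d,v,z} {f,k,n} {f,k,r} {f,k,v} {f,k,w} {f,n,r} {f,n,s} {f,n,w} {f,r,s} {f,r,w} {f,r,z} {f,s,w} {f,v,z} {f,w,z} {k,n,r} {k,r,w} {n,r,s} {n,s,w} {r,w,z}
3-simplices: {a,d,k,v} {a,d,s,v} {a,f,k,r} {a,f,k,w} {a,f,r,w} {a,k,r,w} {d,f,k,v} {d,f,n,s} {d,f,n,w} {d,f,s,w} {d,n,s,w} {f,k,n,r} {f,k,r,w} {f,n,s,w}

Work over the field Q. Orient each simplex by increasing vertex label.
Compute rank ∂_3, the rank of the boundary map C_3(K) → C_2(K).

n_0=10 n_1=39 n_2=47 n_3=14  [Q]
∂1: piv[ad,af,ak,an,ar,as,av,aw,dz] rk=9  ker:df,dk,dn,dr,ds,dv,dw,fk,fn,fr,fs,fv,fw,fz,kn,kr,ks,kv,kw,nr,ns,nv,nw,rs,rw,rz,sv,sw,vz,wz
∂2: piv[adk,adn,ads,adv,adw,afk,afr,afs,afw,akr,akv,akw,anr,anw,arw,asv,dfk,dfn,dfv,dfz,dkr,dns,dsw,dvz,fkn,frs,frz,fwz] rk=28  ker:dfs,dfw,dkv,dnw,dsv,fkr,fkv,fkw,fnr,fns,fnw,frw,fsw,fvz,knr,krw,nrs,nsw,rwz
∂3: piv[adkv,adsv,afkr,afkw,afrw,akrw,dfkv,dfns,dfnw,dfsw,dnsw,fknr] rk=12  ker:fkrw,fnsw
rk∂_3=12

rank∂_3=12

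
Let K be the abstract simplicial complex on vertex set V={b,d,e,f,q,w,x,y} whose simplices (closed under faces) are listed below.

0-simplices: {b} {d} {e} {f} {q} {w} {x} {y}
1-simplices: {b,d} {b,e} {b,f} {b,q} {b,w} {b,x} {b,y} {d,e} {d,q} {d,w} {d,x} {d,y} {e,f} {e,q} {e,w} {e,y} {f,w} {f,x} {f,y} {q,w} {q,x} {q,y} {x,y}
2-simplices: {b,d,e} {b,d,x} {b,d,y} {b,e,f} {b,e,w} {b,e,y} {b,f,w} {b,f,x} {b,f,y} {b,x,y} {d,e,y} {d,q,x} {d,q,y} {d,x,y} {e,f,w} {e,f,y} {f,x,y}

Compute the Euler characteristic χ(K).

χ(K)=2

n_0=8 n_1=23 n_2=17
χ=+8−23+17=2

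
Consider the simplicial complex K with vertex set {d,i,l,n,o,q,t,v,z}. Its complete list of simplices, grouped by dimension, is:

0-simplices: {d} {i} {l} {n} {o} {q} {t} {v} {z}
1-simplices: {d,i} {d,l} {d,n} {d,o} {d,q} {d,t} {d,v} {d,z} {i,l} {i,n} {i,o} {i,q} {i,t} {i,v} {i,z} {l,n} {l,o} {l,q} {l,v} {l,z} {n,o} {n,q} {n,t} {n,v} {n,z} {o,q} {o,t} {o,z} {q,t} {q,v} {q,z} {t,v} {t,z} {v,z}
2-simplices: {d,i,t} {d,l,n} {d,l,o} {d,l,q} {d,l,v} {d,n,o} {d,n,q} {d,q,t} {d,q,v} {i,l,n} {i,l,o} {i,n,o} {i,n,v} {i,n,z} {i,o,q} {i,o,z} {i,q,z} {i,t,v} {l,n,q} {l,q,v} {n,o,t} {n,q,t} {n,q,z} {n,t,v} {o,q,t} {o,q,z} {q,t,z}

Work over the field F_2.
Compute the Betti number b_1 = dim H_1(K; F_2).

b_1=4

n_0=9 n_1=34 n_2=27  [Z2]
∂1: piv[di,dl,dn,do,dq,dt,dv,dz] rk=8  ker:il,in,io,iq,it,iv,iz,ln,lo,lq,lv,lz,no,nq,nt,nv,nz,oq,ot,oz,qt,qv,qz,tv,tz,vz
∂2: piv[dit,dln,dlo,dlq,dlv,dno,dnq,dqt,dqv,iln,ilo,inv,inz,ioq,ioz,iqz,itv,not,nqt,nqz,ntv,qtz] rk=22  ker:ino,lnq,lqv,oqt,oqz
b_1=(34−8)−22=4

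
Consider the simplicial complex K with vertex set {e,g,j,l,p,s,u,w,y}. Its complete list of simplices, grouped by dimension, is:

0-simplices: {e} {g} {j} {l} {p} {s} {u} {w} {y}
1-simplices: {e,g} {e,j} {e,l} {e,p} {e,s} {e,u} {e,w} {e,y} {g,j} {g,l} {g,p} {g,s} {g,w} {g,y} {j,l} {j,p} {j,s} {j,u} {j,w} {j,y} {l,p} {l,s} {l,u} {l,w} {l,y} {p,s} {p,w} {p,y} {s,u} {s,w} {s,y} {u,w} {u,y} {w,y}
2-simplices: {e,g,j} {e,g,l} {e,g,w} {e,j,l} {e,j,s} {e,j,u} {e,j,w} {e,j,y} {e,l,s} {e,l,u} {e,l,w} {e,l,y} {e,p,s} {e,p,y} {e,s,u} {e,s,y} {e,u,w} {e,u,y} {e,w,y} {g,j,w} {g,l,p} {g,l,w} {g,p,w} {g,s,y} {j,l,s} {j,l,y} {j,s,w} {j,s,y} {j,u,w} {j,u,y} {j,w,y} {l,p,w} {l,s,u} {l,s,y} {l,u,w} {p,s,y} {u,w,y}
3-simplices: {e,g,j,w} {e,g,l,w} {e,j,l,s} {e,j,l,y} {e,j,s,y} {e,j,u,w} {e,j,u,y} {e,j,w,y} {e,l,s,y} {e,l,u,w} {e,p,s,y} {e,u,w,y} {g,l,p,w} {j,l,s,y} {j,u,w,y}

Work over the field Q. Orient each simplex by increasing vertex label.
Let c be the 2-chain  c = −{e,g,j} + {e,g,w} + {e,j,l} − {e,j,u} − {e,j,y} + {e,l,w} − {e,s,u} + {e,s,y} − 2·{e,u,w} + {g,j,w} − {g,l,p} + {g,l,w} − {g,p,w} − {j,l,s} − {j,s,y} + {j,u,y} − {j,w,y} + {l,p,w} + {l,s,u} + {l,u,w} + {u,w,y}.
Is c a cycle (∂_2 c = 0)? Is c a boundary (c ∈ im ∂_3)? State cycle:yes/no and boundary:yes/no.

n_0=9 n_1=34 n_2=37 n_3=15  [Q]
∂1: piv[eg,ej,el,ep,es,eu,ew,ey] rk=8  ker:gj,gl,gp,gs,gw,gy,jl,jp,js,ju,jw,jy,lp,ls,lu,lw,ly,ps,pw,py,su,sw,sy,uw,uy,wy
∂2: piv[egj,egl,egw,ejl,ejs,eju,ejw,ejy,els,elu,elw,ely,eps,epy,esu,esy,euw,euy,ewy,glp,gpw,gsy,jsw] rk=23  ker:gjw,glw,jls,jly,jsy,juw,juy,jwy,lpw,lsu,lsy,luw,psy,uwy
∂3: piv[egjw,eglw,ejls,ejly,ejsy,ejuw,ejuy,ejwy,elsy,eluw,epsy,euwy,glpw] rk=13  ker:jlsy,juwy
∂2c = 0
c vs im∂3: residual ≠ 0 ⇒ not boundary

cycle:yes boundary:no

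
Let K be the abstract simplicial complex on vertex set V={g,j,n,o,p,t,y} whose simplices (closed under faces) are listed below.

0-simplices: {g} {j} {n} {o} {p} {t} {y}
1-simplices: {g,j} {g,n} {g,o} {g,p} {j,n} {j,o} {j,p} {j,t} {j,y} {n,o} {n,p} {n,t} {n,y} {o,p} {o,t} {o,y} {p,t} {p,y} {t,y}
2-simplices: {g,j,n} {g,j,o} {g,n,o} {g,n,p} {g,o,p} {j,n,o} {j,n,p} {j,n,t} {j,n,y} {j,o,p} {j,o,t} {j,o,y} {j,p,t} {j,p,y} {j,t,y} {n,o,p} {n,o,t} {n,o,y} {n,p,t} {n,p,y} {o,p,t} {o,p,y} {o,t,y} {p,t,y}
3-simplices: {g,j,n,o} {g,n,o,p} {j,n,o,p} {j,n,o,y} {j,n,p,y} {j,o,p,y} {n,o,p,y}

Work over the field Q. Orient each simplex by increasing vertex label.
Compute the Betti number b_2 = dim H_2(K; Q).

n_0=7 n_1=19 n_2=24 n_3=7  [Q]
∂1: piv[gj,gn,go,gp,jt,jy] rk=6  ker:jn,jo,jp,no,np,nt,ny,op,ot,oy,pt,py,ty
∂2: piv[gjn,gjo,gno,gnp,gop,jnp,jnt,jny,jot,joy,jpt,jpy,jty] rk=13  ker:jno,jop,nop,not,noy,npt,npy,opt,opy,oty,pty
∂3: piv[gjno,gnop,jnop,jnoy,jnpy,jopy] rk=6  ker:nopy
b_2=(24−13)−6=5

b_2=5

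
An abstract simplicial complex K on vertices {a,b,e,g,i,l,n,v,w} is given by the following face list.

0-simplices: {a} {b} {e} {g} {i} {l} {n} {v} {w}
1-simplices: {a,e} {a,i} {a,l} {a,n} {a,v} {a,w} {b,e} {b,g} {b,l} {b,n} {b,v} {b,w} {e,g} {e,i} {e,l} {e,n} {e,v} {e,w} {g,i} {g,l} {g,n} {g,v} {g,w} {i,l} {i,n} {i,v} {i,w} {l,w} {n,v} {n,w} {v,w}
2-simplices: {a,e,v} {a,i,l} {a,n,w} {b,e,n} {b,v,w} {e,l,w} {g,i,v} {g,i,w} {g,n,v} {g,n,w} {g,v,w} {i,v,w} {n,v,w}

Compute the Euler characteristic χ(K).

χ(K)=-9

n_0=9 n_1=31 n_2=13
χ=+9−31+13=-9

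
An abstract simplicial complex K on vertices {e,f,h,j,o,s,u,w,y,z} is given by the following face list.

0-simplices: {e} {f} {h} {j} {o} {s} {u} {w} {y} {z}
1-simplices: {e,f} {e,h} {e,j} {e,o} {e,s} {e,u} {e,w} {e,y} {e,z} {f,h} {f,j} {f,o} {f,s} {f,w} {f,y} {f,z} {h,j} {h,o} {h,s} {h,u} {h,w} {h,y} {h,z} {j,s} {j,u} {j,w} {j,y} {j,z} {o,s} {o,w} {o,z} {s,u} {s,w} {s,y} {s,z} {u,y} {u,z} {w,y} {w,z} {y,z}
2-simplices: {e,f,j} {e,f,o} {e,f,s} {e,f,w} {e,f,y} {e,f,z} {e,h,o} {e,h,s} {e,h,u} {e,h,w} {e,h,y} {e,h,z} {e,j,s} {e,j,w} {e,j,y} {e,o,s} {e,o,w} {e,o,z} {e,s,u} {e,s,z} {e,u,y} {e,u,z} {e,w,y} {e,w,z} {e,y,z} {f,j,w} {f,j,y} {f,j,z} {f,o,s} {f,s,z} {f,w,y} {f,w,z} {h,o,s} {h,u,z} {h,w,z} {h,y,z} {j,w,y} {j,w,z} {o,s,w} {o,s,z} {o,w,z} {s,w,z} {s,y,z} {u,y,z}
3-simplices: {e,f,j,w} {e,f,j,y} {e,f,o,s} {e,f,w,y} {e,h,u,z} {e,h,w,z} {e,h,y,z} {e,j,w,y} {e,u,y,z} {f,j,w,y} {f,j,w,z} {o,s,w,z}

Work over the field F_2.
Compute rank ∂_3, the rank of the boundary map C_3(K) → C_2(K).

rank∂_3=11

n_0=10 n_1=40 n_2=44 n_3=12  [Z2]
∂1: piv[ef,eh,ej,eo,es,eu,ew,ey,ez] rk=9  ker:fh,fj,fo,fs,fw,fy,fz,hj,ho,hs,hu,hw,hy,hz,js,ju,jw,jy,jz,os,ow,oz,su,sw,sy,sz,uy,uz,wy,wz,yz
∂2: piv[efj,efo,efs,efw,efy,efz,eho,ehs,ehu,ehw,ehy,ehz,ejs,ejw,ejy,eos,eow,eoz,esu,esz,euy,euz,ewy,ewz,eyz,fjz,osw,syz] rk=28  ker:fjw,fjy,fos,fsz,fwy,fwz,hos,huz,hwz,hyz,jwy,jwz,osz,owz,swz,uyz
∂3: piv[efjw,efjy,efos,efwy,ehuz,ehwz,ehyz,ejwy,euyz,fjwz,oswz] rk=11  ker:fjwy
rk∂_3=11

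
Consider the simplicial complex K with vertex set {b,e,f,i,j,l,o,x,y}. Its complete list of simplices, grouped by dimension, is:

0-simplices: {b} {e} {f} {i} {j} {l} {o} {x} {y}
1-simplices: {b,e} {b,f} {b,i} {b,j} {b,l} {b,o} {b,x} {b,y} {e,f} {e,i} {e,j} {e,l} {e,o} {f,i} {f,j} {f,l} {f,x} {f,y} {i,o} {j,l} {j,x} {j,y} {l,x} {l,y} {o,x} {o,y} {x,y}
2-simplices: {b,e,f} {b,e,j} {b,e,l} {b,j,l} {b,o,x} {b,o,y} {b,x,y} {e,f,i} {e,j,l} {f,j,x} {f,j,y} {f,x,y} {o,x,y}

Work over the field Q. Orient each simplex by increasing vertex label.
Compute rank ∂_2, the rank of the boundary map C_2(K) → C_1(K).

rank∂_2=11

n_0=9 n_1=27 n_2=13  [Q]
∂1: piv[be,bf,bi,bj,bl,bo,bx,by] rk=8  ker:ef,ei,ej,el,eo,fi,fj,fl,fx,fy,io,jl,jx,jy,lx,ly,ox,oy,xy
∂2: piv[bef,bej,bel,bjl,box,boy,bxy,efi,fjx,fjy,fxy] rk=11  ker:ejl,oxy
rk∂_2=11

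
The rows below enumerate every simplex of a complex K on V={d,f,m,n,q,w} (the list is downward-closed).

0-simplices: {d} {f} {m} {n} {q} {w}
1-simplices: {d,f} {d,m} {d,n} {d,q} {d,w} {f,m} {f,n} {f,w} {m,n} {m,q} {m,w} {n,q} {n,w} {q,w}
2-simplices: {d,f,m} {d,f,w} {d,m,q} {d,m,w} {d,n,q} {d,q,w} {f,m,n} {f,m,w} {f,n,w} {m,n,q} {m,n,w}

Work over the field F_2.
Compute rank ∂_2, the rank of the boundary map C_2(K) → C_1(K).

n_0=6 n_1=14 n_2=11  [Z2]
∂1: piv[df,dm,dn,dq,dw] rk=5  ker:fm,fn,fw,mn,mq,mw,nq,nw,qw
∂2: piv[dfm,dfw,dmq,dmw,dnq,dqw,fmn,fnw,mnq] rk=9  ker:fmw,mnw
rk∂_2=9

rank∂_2=9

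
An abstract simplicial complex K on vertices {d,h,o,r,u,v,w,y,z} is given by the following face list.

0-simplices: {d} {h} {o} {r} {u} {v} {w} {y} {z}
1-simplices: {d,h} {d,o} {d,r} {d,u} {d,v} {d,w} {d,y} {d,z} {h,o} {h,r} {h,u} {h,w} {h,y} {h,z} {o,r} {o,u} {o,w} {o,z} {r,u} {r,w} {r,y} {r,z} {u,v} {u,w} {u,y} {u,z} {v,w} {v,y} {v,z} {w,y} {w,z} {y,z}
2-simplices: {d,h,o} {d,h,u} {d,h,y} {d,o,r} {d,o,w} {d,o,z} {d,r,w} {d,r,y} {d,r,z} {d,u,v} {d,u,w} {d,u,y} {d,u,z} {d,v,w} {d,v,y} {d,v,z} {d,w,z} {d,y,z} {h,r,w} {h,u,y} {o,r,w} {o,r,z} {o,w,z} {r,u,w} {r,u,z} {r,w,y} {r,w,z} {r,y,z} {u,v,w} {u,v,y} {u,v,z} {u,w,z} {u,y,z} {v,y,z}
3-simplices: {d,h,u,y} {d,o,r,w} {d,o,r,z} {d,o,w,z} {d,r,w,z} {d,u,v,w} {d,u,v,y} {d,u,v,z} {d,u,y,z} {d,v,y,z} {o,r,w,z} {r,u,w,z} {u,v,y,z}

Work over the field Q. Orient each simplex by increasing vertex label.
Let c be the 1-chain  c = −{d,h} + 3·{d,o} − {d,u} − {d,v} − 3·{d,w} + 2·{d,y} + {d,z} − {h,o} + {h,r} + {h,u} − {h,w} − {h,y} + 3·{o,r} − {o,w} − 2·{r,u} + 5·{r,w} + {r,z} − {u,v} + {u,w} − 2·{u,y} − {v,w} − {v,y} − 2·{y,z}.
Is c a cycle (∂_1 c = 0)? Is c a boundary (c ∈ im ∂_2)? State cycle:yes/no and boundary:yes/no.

n_0=9 n_1=32 n_2=34 n_3=13  [Q]
∂1: piv[dh,do,dr,du,dv,dw,dy,dz] rk=8  ker:ho,hr,hu,hw,hy,hz,or,ou,ow,oz,ru,rw,ry,rz,uv,uw,uy,uz,vw,vy,vz,wy,wz,yz
∂2: piv[dho,dhu,dhy,dor,dow,doz,drw,dry,drz,duv,duw,duy,duz,dvw,dvy,dvz,dwz,dyz,hrw,ruw,rwy] rk=21  ker:huy,orw,orz,owz,ruz,rwz,ryz,uvw,uvy,uvz,uwz,uyz,vyz
∂3: piv[dhuy,dorw,dorz,dowz,drwz,duvw,duvy,duvz,duyz,dvyz,ruwz] rk=11  ker:orwz,uvyz
∂1c = 0
c vs im∂2: reduces to 0 ⇒ boundary

cycle:yes boundary:yes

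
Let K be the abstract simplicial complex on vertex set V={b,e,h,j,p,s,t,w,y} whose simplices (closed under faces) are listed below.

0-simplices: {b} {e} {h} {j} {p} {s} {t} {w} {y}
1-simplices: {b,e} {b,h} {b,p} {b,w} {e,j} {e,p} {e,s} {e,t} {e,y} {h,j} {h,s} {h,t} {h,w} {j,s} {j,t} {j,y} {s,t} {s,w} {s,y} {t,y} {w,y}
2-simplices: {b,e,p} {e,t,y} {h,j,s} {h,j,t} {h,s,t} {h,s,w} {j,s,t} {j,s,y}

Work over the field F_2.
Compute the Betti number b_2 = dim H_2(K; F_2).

n_0=9 n_1=21 n_2=8  [Z2]
∂1: piv[be,bh,bp,bw,ej,es,et,ey] rk=8  ker:ep,hj,hs,ht,hw,js,jt,jy,st,sw,sy,ty,wy
∂2: piv[bep,ety,hjs,hjt,hst,hsw,jsy] rk=7  ker:jst
b_2=(8−7)−0=1

b_2=1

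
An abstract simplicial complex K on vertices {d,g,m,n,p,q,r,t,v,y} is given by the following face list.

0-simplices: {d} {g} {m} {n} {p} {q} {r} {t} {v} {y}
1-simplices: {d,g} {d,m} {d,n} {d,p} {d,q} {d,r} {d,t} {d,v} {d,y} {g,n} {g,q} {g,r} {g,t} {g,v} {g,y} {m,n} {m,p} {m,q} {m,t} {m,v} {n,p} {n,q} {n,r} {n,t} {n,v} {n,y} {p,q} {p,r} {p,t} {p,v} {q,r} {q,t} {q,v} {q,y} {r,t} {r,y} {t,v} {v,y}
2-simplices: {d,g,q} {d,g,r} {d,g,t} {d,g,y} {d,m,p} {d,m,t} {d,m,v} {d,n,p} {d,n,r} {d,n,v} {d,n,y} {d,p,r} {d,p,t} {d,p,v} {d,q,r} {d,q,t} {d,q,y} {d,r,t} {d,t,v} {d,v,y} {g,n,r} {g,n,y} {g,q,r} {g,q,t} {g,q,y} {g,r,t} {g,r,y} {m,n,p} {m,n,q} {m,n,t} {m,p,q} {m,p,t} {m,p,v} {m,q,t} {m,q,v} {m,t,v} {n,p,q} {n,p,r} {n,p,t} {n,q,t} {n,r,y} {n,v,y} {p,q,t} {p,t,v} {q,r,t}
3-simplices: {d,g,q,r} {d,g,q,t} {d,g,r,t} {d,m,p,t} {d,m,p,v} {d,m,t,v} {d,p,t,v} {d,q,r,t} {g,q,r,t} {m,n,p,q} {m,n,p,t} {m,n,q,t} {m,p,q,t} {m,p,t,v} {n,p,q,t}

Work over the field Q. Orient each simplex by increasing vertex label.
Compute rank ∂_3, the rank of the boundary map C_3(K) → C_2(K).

n_0=10 n_1=38 n_2=45 n_3=15  [Q]
∂1: piv[dg,dm,dn,dp,dq,dr,dt,dv,dy] rk=9  ker:gn,gq,gr,gt,gv,gy,mn,mp,mq,mt,mv,np,nq,nr,nt,nv,ny,pq,pr,pt,pv,qr,qt,qv,qy,rt,ry,tv,vy
∂2: piv[dgq,dgr,dgt,dgy,dmp,dmt,dmv,dnp,dnr,dnv,dny,dpr,dpt,dpv,dqr,dqt,dqy,drt,dtv,dvy,gnr,gry,mnp,mnq,mnt,mpq,mqt,mqv] rk=28  ker:gny,gqr,gqt,gqy,grt,mpt,mpv,mtv,npq,npr,npt,nqt,nry,nvy,pqt,ptv,qrt
∂3: piv[dgqr,dgqt,dgrt,dmpt,dmpv,dmtv,dptv,dqrt,mnpq,mnpt,mnqt,mpqt] rk=12  ker:gqrt,mptv,npqt
rk∂_3=12

rank∂_3=12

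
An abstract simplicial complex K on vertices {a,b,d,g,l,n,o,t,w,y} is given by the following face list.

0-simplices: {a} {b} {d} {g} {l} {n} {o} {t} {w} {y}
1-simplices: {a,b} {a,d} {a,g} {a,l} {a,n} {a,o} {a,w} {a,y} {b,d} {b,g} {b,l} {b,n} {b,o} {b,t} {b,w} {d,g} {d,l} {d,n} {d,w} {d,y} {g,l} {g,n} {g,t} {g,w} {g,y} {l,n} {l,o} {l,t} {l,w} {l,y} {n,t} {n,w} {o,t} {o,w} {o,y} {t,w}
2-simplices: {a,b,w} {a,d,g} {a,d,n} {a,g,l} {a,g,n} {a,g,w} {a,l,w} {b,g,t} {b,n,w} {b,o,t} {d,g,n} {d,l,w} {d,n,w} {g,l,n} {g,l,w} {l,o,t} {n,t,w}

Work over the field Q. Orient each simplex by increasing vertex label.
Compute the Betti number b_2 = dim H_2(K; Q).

n_0=10 n_1=36 n_2=17  [Q]
∂1: piv[ab,ad,ag,al,an,ao,aw,ay,bt] rk=9  ker:bd,bg,bl,bn,bo,bw,dg,dl,dn,dw,dy,gl,gn,gt,gw,gy,ln,lo,lt,lw,ly,nt,nw,ot,ow,oy,tw
∂2: piv[abw,adg,adn,agl,agn,agw,alw,bgt,bnw,bot,dlw,dnw,gln,lot,ntw] rk=15  ker:dgn,glw
b_2=(17−15)−0=2

b_2=2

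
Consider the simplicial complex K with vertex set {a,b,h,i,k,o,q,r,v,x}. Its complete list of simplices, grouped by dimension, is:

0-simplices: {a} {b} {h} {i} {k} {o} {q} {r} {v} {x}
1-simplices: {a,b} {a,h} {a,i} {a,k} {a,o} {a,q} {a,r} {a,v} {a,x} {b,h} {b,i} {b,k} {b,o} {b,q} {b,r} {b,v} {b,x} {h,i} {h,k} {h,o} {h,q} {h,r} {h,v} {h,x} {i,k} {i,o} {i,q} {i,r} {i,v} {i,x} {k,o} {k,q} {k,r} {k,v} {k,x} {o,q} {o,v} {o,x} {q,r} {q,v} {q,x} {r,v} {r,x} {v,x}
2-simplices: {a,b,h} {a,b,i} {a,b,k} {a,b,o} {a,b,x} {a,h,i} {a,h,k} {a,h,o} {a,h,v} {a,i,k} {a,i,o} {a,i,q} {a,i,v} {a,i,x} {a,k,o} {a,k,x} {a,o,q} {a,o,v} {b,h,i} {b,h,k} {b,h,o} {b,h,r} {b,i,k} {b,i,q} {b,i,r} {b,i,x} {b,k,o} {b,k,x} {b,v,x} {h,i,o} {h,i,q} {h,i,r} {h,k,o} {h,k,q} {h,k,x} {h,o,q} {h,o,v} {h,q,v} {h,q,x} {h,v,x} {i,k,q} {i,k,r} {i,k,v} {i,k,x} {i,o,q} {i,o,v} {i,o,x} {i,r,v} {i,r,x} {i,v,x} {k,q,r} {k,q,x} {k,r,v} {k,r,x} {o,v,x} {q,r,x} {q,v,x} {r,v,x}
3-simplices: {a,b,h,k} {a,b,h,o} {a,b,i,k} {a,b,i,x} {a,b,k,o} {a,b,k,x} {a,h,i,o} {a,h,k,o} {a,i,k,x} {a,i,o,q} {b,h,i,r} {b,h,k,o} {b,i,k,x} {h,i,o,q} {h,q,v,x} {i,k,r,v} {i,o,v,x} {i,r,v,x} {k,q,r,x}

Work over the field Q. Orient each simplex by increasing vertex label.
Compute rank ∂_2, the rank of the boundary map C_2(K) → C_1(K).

n_0=10 n_1=44 n_2=58 n_3=19  [Q]
∂1: piv[ab,ah,ai,ak,ao,aq,ar,av,ax] rk=9  ker:bh,bi,bk,bo,bq,br,bv,bx,hi,hk,ho,hq,hr,hv,hx,ik,io,iq,ir,iv,ix,ko,kq,kr,kv,kx,oq,ov,ox,qr,qv,qx,rv,rx,vx
∂2: piv[abh,abi,abk,abo,abx,ahi,ahk,aho,ahv,aik,aio,aiq,aiv,aix,ako,akx,aoq,aov,bhr,biq,bir,bvx,hiq,hkq,hkx,hqv,hqx,hvx,ikr,ikv,iox,irv,irx,kqr] rk=34  ker:bhi,bhk,bho,bik,bix,bko,bkx,hio,hir,hko,hoq,hov,ikq,ikx,ioq,iov,ivx,kqx,krv,krx,ovx,qrx,qvx,rvx
∂3: piv[abhk,abho,abik,abix,abko,abkx,ahio,ahko,aikx,aioq,bhir,hioq,hqvx,ikrv,iovx,irvx,kqrx] rk=17  ker:bhko,bikx
rk∂_2=34

rank∂_2=34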